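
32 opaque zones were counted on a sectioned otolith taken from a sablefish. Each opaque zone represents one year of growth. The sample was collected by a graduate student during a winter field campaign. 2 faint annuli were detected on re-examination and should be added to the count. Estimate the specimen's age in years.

True opaque zone count = 32 + 2 = 34.
One opaque zone per year makes the duration 34 years.

34 years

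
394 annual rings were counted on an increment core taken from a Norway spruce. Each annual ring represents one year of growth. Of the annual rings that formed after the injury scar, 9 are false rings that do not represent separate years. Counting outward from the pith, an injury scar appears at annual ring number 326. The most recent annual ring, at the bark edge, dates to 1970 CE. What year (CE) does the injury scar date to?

1911 CE

394 − 326 = 68 annual rings lie beyond the injury scar toward the bark edge.
68 − 9 false = 59 true annual rings after the injury scar.
1970 − 59 = 1911 CE.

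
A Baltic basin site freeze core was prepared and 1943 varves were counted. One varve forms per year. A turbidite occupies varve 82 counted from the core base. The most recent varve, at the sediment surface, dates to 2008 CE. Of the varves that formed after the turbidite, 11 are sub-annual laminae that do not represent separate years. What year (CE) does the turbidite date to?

158 CE

The turbidite sits at varve 82 from the core base, so 1943 − 82 = 1861 varves formed after it.
Removing the 11 false varves leaves 1861 − 11 = 1850 true varves beyond the turbidite.
Counting back 1850 years from 2008 CE places the turbidite in 2008 − 1850 = 158 CE.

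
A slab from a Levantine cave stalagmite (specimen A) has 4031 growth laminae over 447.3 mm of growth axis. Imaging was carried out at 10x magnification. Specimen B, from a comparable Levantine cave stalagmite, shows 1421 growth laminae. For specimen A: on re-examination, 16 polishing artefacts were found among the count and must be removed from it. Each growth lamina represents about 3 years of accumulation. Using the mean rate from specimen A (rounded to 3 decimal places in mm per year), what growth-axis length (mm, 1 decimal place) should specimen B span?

157.7 mm

Specimen A: after corrections the count is 4031 − 16 = 4015 growth laminae.
Specimen A: at 3 years per growth lamina, 4015 × 3 = 12045 years.
A: 447.3 mm over 12045 years gives 447.3 / 12045 ≈ 0.037 mm/year.
Specimen B: at 3 years per growth lamina, 1421 × 3 = 4263 years. For B, 0.037 mm/year × 4263 years = 157.7 mm.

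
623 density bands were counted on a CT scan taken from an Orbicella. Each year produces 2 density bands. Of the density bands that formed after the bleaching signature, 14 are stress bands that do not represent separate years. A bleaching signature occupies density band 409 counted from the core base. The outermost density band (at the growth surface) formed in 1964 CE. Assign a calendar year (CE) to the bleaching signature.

1864 CE

623 − 409 = 214 density bands lie beyond the bleaching signature toward the growth surface.
Removing the 14 false density bands leaves 214 − 14 = 200 true density bands beyond the bleaching signature.
200 density bands at 2 per year is 200 / 2 = 100 years.
Counting back 100 years from 1964 CE places the bleaching signature in 1964 − 100 = 1864 CE.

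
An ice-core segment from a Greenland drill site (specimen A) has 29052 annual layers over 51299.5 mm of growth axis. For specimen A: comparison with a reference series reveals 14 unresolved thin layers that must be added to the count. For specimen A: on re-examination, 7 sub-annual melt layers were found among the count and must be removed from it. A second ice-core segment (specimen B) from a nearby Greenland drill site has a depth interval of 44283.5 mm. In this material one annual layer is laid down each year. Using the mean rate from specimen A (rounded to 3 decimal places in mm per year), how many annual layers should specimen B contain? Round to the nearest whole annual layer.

25090 annual layers

Specimen A: adjusted count: 29052 − 7 + 14 = 29059 annual layers.
A: Mean rate = 51299.5 mm / 29059 years ≈ 1.765 mm per year.
B spans 44283.5 / 1.765 = 25089.80 years ≈ 25090 annual layers.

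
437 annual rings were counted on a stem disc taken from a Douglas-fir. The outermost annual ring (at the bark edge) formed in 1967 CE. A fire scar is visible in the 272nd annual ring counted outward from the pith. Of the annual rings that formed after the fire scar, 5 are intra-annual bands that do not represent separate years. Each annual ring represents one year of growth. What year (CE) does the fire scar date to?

1807 CE

The fire scar sits at annual ring 272 from the pith, so 437 − 272 = 165 annual rings formed after it.
Excluding 5 false annual rings: 165 − 5 = 160.
Counting back 160 years from 1967 CE places the fire scar in 1967 − 160 = 1807 CE.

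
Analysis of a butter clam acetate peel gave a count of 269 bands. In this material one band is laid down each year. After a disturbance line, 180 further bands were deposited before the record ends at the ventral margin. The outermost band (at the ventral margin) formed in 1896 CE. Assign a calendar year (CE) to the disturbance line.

1716 CE

180 bands post-date the disturbance line.
Counting back 180 years from 1896 CE places the disturbance line in 1896 − 180 = 1716 CE.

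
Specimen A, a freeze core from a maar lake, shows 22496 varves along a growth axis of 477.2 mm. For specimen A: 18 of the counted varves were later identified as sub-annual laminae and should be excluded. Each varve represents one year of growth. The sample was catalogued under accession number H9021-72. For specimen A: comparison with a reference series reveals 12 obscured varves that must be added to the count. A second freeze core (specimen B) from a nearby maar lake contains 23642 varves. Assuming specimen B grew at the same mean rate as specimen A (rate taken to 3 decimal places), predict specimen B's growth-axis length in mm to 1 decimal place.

Specimen A: true varve count = 22496 − 18 + 12 = 22490.
A: Extension rate ≈ 477.2 / 22490 = 0.021 mm/yr.
B's length ≈ 0.021 × 23642 = 496.5 mm.

496.5 mm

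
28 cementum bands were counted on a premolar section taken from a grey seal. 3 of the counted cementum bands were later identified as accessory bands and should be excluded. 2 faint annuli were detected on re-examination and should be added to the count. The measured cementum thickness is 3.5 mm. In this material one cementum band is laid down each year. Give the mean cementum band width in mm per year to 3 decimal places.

True cementum band count = 28 − 3 + 2 = 27.
Mean rate = 3.5 mm / 27 years ≈ 0.130 mm per year.

0.130 mm per year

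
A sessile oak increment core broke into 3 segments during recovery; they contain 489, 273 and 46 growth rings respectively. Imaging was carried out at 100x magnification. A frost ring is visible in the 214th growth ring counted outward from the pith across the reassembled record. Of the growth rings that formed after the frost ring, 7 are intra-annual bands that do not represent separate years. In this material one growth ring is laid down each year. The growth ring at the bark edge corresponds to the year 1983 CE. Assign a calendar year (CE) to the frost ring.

Total growth rings = 489 + 273 + 46 = 808.
808 − 214 = 594 growth rings lie beyond the frost ring toward the bark edge.
Excluding 7 false growth rings: 594 − 7 = 587.
Counting back 587 years from 1983 CE places the frost ring in 1983 − 587 = 1396 CE.

1396 CE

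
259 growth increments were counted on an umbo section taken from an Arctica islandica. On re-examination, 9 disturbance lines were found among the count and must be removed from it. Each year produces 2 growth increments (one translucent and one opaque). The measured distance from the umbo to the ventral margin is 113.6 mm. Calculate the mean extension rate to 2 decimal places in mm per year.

0.91 mm per year

Correcting the raw count gives 259 − 9 = 250 true growth increments.
Dividing by 2 growth increments per year: 250 / 2 = 125 years.
Extension rate ≈ 113.6 / 125 = 0.91 mm per year.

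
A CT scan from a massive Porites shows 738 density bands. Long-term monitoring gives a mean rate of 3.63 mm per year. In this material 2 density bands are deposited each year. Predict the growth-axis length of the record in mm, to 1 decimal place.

With 2 density bands per year, 738 / 2 = 369 years.
Length ≈ 3.63 × 369 = 1339.5 mm.

1339.5 mm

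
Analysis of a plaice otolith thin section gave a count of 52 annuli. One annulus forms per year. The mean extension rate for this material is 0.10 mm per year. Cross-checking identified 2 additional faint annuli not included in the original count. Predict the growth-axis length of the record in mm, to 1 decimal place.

After corrections the count is 52 + 2 = 54 annuli.
Predicted length = 0.10 mm/year × 54 years = 5.4 mm.

5.4 mm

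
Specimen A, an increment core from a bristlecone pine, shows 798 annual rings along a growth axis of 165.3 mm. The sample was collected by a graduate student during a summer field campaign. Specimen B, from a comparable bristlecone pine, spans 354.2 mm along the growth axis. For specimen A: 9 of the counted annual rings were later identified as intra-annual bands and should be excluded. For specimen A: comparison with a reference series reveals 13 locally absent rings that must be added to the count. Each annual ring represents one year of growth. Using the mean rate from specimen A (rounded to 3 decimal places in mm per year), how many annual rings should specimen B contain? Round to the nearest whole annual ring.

1719 annual rings

Specimen A: adjusted count: 798 − 9 + 13 = 802 annual rings.
A: Mean rate = 165.3 mm / 802 years ≈ 0.206 mm/yr.
Specimen B: 354.2 mm / 0.206 mm per year = 1719.42 years ≈ 1719 annual rings.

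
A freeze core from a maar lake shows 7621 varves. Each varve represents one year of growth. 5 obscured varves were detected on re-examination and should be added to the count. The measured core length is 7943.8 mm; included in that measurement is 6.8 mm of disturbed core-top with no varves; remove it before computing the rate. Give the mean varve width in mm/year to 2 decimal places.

Correcting the raw count gives 7621 + 5 = 7626 true varves.
Removing the 6.8 mm offcut leaves 7943.8 − 6.8 = 7937.0 mm.
Extension rate ≈ 7937.0 / 7626 = 1.04 mm/year.

1.04 mm/year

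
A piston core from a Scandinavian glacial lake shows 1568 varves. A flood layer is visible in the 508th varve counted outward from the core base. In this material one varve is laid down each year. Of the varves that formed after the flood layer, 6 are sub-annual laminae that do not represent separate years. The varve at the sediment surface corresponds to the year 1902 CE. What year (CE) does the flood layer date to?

Between varve 508 and the sediment surface there are 1568 − 508 = 1060 varves.
Excluding 6 false varves: 1060 − 6 = 1054.
The varve at the sediment surface is 1902 CE, so the flood layer dates to 1902 − 1054 = 848 CE.

848 CE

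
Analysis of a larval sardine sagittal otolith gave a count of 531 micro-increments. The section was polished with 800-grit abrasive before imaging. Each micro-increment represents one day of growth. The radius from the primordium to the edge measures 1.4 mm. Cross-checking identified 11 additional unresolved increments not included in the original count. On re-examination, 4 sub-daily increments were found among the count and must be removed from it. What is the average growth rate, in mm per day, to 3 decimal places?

True micro-increment count = 531 − 4 + 11 = 538.
Mean rate = 1.4 mm / 538 days ≈ 0.003 mm per day.

0.003 mm per day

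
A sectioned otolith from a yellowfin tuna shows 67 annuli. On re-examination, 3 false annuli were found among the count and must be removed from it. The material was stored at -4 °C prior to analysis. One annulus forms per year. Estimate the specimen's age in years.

True annulus count = 67 − 3 = 64.
At one annulus per year, that is 64 years.

64 years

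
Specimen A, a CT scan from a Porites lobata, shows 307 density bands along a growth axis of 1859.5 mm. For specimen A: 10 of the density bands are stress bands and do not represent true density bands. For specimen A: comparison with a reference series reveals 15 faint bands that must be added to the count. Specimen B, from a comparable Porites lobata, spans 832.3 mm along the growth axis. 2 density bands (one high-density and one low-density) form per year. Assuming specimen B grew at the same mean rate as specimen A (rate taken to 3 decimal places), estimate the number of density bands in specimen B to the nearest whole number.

Specimen A: true density band count = 307 − 10 + 15 = 312.
Specimen A: 312 density bands at 2 per year is 312 / 2 = 156 years.
A: Mean rate = 1859.5 mm / 156 years ≈ 11.920 mm per year.
For B, 832.3 / 11.920 = 69.82 years; at 2 density bands per year that is 69.82 × 2 ≈ 140 density bands.

140 density bands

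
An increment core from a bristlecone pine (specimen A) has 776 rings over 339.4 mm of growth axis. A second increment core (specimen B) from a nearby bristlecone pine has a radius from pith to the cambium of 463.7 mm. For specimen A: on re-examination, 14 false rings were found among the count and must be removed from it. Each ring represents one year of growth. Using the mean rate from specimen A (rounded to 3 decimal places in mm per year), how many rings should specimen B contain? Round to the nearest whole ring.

1042 rings

Specimen A: correcting the raw count gives 776 − 14 = 762 true rings.
A: Extension rate ≈ 339.4 / 762 = 0.445 mm/year.
For B, 463.7 / 0.445 = 1042.02 years ≈ 1042 rings.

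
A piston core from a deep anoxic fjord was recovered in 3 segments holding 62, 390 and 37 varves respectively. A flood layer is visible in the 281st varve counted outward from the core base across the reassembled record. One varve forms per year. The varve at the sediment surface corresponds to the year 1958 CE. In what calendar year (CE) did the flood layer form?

1750 CE

Total varves = 62 + 390 + 37 = 489.
The flood layer sits at varve 281 from the core base, so 489 − 281 = 208 varves formed after it.
Counting back 208 years from 1958 CE places the flood layer in 1958 − 208 = 1750 CE.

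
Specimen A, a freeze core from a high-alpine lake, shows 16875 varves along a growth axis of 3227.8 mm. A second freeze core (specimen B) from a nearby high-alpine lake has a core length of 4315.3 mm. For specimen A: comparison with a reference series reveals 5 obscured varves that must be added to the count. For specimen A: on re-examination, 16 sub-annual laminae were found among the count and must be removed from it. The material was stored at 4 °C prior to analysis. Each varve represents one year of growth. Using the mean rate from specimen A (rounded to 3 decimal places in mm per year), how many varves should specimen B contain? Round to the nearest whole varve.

Specimen A: adjusted count: 16875 − 16 + 5 = 16864 varves.
A: Extension rate ≈ 3227.8 / 16864 = 0.191 mm/yr.
Specimen B: 4315.3 mm / 0.191 mm per year = 22593.19 years ≈ 22593 varves.

22593 varves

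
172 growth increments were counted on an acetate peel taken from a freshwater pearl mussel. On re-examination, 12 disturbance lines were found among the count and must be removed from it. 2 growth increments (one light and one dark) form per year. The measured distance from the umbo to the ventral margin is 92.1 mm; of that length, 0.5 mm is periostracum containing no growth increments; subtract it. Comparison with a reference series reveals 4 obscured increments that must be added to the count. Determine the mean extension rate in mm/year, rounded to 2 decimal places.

Adjusted count: 172 − 12 + 4 = 164 growth increments.
Dividing by 2 growth increments per year: 164 / 2 = 82 years.
The growth record spans 92.1 − 0.5 = 91.6 mm.
91.6 mm over 82 years gives 91.6 / 82 ≈ 1.12 mm/year.

1.12 mm/year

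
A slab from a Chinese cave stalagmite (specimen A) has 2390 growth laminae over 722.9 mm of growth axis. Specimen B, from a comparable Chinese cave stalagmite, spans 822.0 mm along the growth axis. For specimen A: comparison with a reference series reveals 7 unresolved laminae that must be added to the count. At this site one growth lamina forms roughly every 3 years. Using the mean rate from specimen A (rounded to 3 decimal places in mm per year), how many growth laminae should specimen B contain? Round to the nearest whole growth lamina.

Specimen A: true growth lamina count = 2390 + 7 = 2397.
Specimen A: 2397 growth laminae at 3 years each span 2397 × 3 = 7191 years.
A: Mean rate = 722.9 mm / 7191 years ≈ 0.101 mm/year.
For B, 822.0 / 0.101 = 8138.61 years; at 3 years per growth lamina that is 8138.61 / 3 ≈ 2713 growth laminae.

2713 growth laminae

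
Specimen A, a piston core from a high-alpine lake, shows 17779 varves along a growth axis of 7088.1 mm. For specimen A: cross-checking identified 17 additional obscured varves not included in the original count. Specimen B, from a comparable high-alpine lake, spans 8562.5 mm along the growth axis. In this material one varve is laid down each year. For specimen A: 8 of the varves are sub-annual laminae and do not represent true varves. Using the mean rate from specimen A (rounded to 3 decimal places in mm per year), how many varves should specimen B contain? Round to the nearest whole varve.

21514 varves

Specimen A: true varve count = 17779 − 8 + 17 = 17788.
A: Extension rate ≈ 7088.1 / 17788 = 0.398 mm per year.
Specimen B: 8562.5 mm / 0.398 mm per year = 21513.82 years ≈ 21514 varves.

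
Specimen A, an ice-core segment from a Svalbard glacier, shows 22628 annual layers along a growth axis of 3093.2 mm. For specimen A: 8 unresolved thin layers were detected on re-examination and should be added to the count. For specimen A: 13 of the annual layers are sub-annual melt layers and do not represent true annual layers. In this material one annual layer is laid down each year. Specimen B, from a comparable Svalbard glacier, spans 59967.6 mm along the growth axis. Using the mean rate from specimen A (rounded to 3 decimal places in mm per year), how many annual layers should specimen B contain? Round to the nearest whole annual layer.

437720 annual layers

Specimen A: adjusted count: 22628 − 13 + 8 = 22623 annual layers.
A: 3093.2 mm over 22623 years gives 3093.2 / 22623 ≈ 0.137 mm/yr.
B spans 59967.6 / 0.137 = 437719.71 years ≈ 437720 annual layers.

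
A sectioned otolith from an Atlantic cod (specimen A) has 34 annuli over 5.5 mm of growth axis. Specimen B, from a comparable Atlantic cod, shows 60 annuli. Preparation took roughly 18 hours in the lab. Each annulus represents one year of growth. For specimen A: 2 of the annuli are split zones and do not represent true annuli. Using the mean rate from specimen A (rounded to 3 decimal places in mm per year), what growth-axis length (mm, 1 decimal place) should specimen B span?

Specimen A: correcting the raw count gives 34 − 2 = 32 true annuli.
A: Extension rate ≈ 5.5 / 32 = 0.172 mm per year.
For B, 0.172 mm/year × 60 years = 10.3 mm.

10.3 mm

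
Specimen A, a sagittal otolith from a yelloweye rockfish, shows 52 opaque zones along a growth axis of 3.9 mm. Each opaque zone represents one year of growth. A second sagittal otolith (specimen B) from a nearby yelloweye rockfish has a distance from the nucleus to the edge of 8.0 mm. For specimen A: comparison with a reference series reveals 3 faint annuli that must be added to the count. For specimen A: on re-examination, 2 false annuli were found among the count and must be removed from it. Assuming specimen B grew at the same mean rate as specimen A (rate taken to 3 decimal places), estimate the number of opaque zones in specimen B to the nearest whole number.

108 opaque zones

Specimen A: adjusted count: 52 − 2 + 3 = 53 opaque zones.
A: 3.9 mm over 53 years gives 3.9 / 53 ≈ 0.074 mm/year.
For B, 8.0 / 0.074 = 108.11 years ≈ 108 opaque zones.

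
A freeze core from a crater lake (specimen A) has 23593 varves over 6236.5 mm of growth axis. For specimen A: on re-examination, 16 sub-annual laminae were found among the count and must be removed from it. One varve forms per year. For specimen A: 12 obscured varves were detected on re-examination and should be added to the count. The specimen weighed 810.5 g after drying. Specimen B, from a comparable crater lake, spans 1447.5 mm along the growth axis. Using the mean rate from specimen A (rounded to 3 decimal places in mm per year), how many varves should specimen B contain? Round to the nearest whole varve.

Specimen A: correcting the raw count gives 23593 − 16 + 12 = 23589 true varves.
A: Mean rate = 6236.5 mm / 23589 years ≈ 0.264 mm/yr.
For B, 1447.5 / 0.264 = 5482.95 years ≈ 5483 varves.

5483 varves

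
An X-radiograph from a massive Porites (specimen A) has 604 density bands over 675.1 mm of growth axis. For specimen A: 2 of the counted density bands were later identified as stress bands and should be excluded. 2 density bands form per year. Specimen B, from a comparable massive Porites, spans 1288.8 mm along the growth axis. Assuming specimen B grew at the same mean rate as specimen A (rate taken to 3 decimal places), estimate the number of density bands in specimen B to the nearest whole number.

Specimen A: correcting the raw count gives 604 − 2 = 602 true density bands.
Specimen A: with 2 density bands per year, 602 / 2 = 301 years.
A: Extension rate ≈ 675.1 / 301 = 2.243 mm per year.
For B, 1288.8 / 2.243 = 574.59 years; at 2 density bands per year that is 574.59 × 2 ≈ 1149 density bands.

1149 density bands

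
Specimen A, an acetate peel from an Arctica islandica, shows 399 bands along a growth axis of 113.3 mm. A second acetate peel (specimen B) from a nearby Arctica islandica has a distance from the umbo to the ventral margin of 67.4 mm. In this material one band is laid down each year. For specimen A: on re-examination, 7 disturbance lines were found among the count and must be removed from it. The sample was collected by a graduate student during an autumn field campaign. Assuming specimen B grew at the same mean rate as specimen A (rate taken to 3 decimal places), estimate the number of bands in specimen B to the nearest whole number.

233 bands

Specimen A: after corrections the count is 399 − 7 = 392 bands.
A: Extension rate ≈ 113.3 / 392 = 0.289 mm/year.
B spans 67.4 / 0.289 = 233.22 years ≈ 233 bands.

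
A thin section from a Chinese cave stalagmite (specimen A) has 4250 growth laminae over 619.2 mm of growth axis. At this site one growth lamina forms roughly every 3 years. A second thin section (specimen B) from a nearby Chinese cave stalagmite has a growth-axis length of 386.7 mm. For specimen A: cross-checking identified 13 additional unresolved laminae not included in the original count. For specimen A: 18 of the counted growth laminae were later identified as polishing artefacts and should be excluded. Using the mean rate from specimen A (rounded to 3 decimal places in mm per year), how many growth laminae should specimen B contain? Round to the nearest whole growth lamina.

Specimen A: true growth lamina count = 4250 − 18 + 13 = 4245.
Specimen A: at 3 years per growth lamina, 4245 × 3 = 12735 years.
A: Extension rate ≈ 619.2 / 12735 = 0.049 mm per year.
B spans 386.7 / 0.049 = 7891.84 years; at 3 years per growth lamina that is 7891.84 / 3 ≈ 2631 growth laminae.

2631 growth laminae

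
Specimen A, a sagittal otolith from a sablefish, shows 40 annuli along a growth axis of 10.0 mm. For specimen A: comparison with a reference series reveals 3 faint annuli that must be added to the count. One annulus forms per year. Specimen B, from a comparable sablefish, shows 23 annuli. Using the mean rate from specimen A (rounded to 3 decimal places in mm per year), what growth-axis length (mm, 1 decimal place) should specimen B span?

5.4 mm

Specimen A: adjusted count: 40 + 3 = 43 annuli.
A: Extension rate ≈ 10.0 / 43 = 0.233 mm/yr.
B's length ≈ 0.233 × 23 = 5.4 mm.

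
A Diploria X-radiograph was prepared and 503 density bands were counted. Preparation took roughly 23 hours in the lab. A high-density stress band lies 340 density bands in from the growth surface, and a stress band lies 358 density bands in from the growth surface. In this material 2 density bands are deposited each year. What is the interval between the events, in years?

358 − 340 = 18 density bands lie between the two events.
18 density bands at 2 per year is 18 / 2 = 9 years.

9 years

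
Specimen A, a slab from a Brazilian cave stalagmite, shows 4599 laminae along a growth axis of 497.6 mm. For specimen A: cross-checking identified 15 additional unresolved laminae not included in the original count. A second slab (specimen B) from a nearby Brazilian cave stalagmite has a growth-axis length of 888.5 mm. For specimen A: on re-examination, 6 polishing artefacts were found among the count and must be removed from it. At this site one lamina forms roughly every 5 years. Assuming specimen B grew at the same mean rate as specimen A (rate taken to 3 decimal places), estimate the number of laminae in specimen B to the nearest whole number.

8077 laminae

Specimen A: adjusted count: 4599 − 6 + 15 = 4608 laminae.
Specimen A: multiplying by 5 years per lamina: 4608 × 5 = 23040 years.
A: Mean rate = 497.6 mm / 23040 years ≈ 0.022 mm per year.
Specimen B: 888.5 mm / 0.022 mm per year = 40386.36 years; at 5 years per lamina that is 40386.36 / 5 ≈ 8077 laminae.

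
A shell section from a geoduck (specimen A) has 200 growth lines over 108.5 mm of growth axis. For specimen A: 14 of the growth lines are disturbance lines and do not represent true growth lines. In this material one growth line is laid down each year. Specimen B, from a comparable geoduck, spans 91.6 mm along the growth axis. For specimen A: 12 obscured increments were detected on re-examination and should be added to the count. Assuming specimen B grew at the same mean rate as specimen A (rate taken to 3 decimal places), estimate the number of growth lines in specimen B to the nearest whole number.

167 growth lines

Specimen A: true growth line count = 200 − 14 + 12 = 198.
A: 108.5 mm over 198 years gives 108.5 / 198 ≈ 0.548 mm/year.
Specimen B: 91.6 mm / 0.548 mm per year = 167.15 years ≈ 167 growth lines.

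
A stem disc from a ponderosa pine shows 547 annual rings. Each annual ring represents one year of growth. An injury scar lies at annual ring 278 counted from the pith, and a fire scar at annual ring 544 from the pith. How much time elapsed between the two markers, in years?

266 years

The two markers are separated by 544 − 278 = 266 annual rings.
At one annual ring per year, 266 years elapsed between them.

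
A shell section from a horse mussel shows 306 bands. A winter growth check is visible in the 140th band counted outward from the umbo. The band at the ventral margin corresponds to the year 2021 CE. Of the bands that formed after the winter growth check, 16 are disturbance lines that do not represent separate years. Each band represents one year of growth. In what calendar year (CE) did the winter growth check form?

306 − 140 = 166 bands lie beyond the winter growth check toward the ventral margin.
Excluding 16 false bands: 166 − 16 = 150.
Counting back 150 years from 2021 CE places the winter growth check in 2021 − 150 = 1871 CE.

1871 CE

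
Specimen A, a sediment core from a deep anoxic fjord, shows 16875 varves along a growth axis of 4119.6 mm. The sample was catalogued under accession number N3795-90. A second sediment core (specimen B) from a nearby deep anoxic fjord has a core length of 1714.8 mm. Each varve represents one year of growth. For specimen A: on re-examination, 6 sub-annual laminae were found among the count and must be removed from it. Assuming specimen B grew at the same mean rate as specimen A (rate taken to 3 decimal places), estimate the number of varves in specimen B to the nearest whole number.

7028 varves

Specimen A: adjusted count: 16875 − 6 = 16869 varves.
A: 4119.6 mm over 16869 years gives 4119.6 / 16869 ≈ 0.244 mm/yr.
For B, 1714.8 / 0.244 = 7027.87 years ≈ 7028 varves.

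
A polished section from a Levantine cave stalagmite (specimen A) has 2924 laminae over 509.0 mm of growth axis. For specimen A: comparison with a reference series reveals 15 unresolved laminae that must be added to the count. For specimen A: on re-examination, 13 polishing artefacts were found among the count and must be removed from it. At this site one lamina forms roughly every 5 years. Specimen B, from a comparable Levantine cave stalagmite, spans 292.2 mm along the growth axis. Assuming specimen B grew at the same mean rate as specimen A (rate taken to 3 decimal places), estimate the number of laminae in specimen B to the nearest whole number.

Specimen A: adjusted count: 2924 − 13 + 15 = 2926 laminae.
Specimen A: at 5 years per lamina, 2926 × 5 = 14630 years.
A: 509.0 mm over 14630 years gives 509.0 / 14630 ≈ 0.035 mm/year.
For B, 292.2 / 0.035 = 8348.57 years; at 5 years per lamina that is 8348.57 / 5 ≈ 1670 laminae.

1670 laminae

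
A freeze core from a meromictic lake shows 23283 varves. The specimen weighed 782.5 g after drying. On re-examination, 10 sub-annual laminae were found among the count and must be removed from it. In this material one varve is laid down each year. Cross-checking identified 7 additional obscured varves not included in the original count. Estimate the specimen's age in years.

23280 years

After corrections the count is 23283 − 10 + 7 = 23280 varves.
At one varve per year, that is 23280 years.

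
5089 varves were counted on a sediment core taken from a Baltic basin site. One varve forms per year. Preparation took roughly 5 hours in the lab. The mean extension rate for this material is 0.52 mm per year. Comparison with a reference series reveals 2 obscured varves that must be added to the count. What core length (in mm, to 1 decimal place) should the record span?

True varve count = 5089 + 2 = 5091.
5091 years at 0.52 mm/year gives 0.52 × 5091 = 2647.3 mm.

2647.3 mm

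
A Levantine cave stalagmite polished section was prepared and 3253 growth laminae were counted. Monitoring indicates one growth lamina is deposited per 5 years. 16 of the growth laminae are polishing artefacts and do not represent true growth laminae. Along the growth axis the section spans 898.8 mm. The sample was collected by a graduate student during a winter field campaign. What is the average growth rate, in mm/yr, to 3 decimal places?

0.056 mm/yr

Correcting the raw count gives 3253 − 16 = 3237 true growth laminae.
At 5 years per growth lamina, 3237 × 5 = 16185 years.
898.8 mm over 16185 years gives 898.8 / 16185 ≈ 0.056 mm/yr.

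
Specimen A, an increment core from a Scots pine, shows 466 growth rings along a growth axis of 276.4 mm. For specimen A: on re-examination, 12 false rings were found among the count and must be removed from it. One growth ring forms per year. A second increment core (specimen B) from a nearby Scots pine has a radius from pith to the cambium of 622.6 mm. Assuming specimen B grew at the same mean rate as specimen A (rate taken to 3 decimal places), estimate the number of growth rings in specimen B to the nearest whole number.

1022 growth rings

Specimen A: correcting the raw count gives 466 − 12 = 454 true growth rings.
A: 276.4 mm over 454 years gives 276.4 / 454 ≈ 0.609 mm per year.
B spans 622.6 / 0.609 = 1022.33 years ≈ 1022 growth rings.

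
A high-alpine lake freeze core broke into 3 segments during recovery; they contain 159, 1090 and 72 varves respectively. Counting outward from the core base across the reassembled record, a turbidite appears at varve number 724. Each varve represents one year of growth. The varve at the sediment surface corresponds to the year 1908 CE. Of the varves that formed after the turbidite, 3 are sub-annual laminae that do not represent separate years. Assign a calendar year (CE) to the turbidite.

1314 CE

Total varves = 159 + 1090 + 72 = 1321.
Between varve 724 and the sediment surface there are 1321 − 724 = 597 varves.
597 − 3 false = 594 true varves after the turbidite.
The varve at the sediment surface is 1908 CE, so the turbidite dates to 1908 − 594 = 1314 CE.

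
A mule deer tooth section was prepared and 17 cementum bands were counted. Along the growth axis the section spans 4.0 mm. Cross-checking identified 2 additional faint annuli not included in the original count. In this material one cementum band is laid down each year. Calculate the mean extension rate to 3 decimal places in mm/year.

0.211 mm/year

True cementum band count = 17 + 2 = 19.
Extension rate ≈ 4.0 / 19 = 0.211 mm/year.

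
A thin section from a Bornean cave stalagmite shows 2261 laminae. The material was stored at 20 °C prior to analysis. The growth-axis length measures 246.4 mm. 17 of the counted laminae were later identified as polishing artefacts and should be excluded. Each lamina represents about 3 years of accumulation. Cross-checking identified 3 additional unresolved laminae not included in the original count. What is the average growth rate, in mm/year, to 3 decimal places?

0.037 mm/year

Correcting the raw count gives 2261 − 17 + 3 = 2247 true laminae.
At 3 years per lamina, 2247 × 3 = 6741 years.
Mean rate = 246.4 mm / 6741 years ≈ 0.037 mm/year.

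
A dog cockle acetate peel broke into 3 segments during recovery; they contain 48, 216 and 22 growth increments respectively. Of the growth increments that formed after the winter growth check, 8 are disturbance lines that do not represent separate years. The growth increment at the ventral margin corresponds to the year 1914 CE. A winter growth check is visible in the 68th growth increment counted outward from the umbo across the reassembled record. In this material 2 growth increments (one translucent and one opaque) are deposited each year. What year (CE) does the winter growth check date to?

1809 CE

Total growth increments = 48 + 216 + 22 = 286.
Between growth increment 68 and the ventral margin there are 286 − 68 = 218 growth increments.
218 − 8 false = 210 true growth increments after the winter growth check.
210 growth increments at 2 per year is 210 / 2 = 105 years.
1914 − 105 = 1809 CE.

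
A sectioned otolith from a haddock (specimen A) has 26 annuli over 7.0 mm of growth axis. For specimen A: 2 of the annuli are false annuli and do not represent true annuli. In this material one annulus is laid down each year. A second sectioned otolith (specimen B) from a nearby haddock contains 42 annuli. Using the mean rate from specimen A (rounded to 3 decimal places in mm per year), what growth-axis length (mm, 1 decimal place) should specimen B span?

12.3 mm

Specimen A: after corrections the count is 26 − 2 = 24 annuli.
A: Extension rate ≈ 7.0 / 24 = 0.292 mm per year.
Length of B = 0.292 × 42 = 12.3 mm.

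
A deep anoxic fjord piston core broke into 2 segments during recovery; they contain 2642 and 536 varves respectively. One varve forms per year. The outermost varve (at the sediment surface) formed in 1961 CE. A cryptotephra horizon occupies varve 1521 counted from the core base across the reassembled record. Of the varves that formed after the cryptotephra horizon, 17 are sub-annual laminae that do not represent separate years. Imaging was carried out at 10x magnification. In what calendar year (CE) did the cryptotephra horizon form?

Total varves = 2642 + 536 = 3178.
The cryptotephra horizon sits at varve 1521 from the core base, so 3178 − 1521 = 1657 varves formed after it.
Removing the 17 false varves leaves 1657 − 17 = 1640 true varves beyond the cryptotephra horizon.
Counting back 1640 years from 1961 CE places the cryptotephra horizon in 1961 − 1640 = 321 CE.

321 CE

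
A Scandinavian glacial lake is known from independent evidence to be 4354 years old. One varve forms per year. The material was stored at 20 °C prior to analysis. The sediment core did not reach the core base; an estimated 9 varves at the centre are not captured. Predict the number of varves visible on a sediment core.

4345 varves

One varve per year gives 4354 varves over 4354 years.
Subtracting the 9 varves not captured gives 4354 − 9 = 4345 varves in the record.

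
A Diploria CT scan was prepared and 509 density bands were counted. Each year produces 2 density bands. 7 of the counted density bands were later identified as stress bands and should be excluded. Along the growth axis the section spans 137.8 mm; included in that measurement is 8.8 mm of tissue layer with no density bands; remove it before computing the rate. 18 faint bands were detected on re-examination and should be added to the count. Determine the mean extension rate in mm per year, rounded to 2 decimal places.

0.50 mm per year

Adjusted count: 509 − 7 + 18 = 520 density bands.
Dividing by 2 density bands per year: 520 / 2 = 260 years.
Removing the 8.8 mm offcut leaves 137.8 − 8.8 = 129.0 mm.
129.0 mm over 260 years gives 129.0 / 260 ≈ 0.50 mm per year.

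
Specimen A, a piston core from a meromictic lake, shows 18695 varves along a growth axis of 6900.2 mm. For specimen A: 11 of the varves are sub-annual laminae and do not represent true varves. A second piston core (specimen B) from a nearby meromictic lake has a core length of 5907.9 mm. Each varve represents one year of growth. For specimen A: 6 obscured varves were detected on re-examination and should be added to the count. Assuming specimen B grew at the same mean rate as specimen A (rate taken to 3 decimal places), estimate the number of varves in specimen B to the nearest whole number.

16011 varves

Specimen A: adjusted count: 18695 − 11 + 6 = 18690 varves.
A: Mean rate = 6900.2 mm / 18690 years ≈ 0.369 mm/year.
For B, 5907.9 / 0.369 = 16010.57 years ≈ 16011 varves.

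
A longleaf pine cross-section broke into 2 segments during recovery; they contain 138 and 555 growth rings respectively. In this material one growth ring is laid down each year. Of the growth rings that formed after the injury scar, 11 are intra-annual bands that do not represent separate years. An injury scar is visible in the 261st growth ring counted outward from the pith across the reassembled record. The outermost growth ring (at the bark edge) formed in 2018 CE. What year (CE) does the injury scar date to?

1597 CE

Total growth rings = 138 + 555 = 693.
The injury scar sits at growth ring 261 from the pith, so 693 − 261 = 432 growth rings formed after it.
432 − 11 false = 421 true growth rings after the injury scar.
The growth ring at the bark edge is 2018 CE, so the injury scar dates to 2018 − 421 = 1597 CE.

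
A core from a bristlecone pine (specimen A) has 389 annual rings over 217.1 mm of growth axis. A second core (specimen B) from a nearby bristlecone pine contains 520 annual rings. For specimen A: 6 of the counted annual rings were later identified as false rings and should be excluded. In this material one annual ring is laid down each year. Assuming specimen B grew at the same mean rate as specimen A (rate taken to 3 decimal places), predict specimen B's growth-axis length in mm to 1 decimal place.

Specimen A: after corrections the count is 389 − 6 = 383 annual rings.
A: 217.1 mm over 383 years gives 217.1 / 383 ≈ 0.567 mm per year.
For B, 0.567 mm/year × 520 years = 294.8 mm.

294.8 mm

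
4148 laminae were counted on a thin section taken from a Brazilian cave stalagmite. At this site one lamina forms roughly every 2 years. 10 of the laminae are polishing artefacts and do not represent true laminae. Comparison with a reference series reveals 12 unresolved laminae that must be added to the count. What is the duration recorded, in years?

8300 years

Adjusted count: 4148 − 10 + 12 = 4150 laminae.
At 2 years per lamina, 4150 × 2 = 8300 years.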